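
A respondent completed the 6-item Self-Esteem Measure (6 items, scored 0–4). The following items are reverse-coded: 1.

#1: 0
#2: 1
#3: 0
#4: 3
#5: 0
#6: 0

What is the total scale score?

8

Reversing item 1 with 4 − raw:
Total = (4−0) + 1 + 0 + 3 + 0 + 0
      = 4 + 1 + 0 + 3 + 0 + 0 = 8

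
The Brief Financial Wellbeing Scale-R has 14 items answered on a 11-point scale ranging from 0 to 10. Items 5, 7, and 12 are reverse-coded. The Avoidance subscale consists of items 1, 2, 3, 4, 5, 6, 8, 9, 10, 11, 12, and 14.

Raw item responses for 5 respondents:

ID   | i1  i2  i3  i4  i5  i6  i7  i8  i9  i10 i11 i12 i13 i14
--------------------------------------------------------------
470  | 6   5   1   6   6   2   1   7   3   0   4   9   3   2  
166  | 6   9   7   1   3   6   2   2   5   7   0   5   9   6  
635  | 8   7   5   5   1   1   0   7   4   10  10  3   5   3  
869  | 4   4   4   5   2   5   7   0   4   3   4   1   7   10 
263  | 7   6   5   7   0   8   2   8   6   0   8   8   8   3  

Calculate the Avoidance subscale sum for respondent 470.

41

Respondent 470 raw: 6, 5, 1, 6, 6, 2, 1, 7, 3, 0, 4, 9, 3, 2.
Avoidance items: 1, 2, 3, 4, 5, 6, 8, 9, 10, 11, 12, 14.
Reverse-coded (reverse-coded value = 10 − response):
  item 1: 6
  item 2: 5
  item 3: 1
  item 4: 6
  item 5: 10 − 6 = 4
  item 6: 2
  item 8: 7
  item 9: 3
  item 10: 0
  item 11: 4
  item 12: 10 − 9 = 1
  item 14: 2
Sum = 6 + 5 + 1 + 6 + 4 + 2 + 7 + 3 + 0 + 4 + 1 + 2 = 41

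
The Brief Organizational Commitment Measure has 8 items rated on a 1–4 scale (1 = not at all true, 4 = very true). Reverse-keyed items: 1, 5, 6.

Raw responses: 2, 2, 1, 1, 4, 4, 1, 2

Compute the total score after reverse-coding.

Reverse-keyed items use 5 − raw:
  item 1: 5 − 2 = 3
  item 5: 5 − 4 = 1
  item 6: 5 − 4 = 1
After reverse-coding: 3, 2, 1, 1, 1, 1, 1, 2
Total = 3 + 2 + 1 + 1 + 1 + 1 + 1 + 2 = 12

12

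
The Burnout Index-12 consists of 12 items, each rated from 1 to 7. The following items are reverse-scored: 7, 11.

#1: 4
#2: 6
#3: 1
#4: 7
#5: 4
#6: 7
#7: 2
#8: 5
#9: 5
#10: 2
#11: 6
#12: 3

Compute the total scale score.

Reversing items 7 and 11 with 8 − raw:
Total = 4 + 6 + 1 + 7 + 4 + 7 + (8−2) + 5 + 5 + 2 + (8−6) + 3
      = 4 + 6 + 1 + 7 + 4 + 7 + 6 + 5 + 5 + 2 + 2 + 3 = 52

52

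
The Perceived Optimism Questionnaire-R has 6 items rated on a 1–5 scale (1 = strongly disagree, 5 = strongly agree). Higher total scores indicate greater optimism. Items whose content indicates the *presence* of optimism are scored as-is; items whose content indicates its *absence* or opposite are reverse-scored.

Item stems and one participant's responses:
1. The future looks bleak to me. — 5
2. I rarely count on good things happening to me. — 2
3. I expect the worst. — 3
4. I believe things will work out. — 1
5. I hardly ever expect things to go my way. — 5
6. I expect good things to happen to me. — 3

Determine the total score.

Items 1, 2, 3, 5 describe the absence/opposite of optimism → reverse-score.
reverse-coded value = 6 − response.
  item 1: 6 − 5 = 1
  item 2: 6 − 2 = 4
  item 3: 6 − 3 = 3
  item 4: 1
  item 5: 6 − 5 = 1
  item 6: 3
Total = 1 + 4 + 3 + 1 + 1 + 3 = 13

13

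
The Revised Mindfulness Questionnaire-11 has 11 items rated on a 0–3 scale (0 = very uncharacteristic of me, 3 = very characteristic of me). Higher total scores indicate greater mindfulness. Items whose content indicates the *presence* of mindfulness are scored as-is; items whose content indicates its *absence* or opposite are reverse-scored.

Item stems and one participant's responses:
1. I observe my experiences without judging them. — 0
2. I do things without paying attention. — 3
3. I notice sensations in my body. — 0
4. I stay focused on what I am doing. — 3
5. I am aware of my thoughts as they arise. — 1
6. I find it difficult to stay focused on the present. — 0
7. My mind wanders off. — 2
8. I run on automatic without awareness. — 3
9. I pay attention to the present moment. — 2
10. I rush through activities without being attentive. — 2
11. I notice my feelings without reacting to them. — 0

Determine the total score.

Items 2, 6, 7, 8, 10 describe the absence/opposite of mindfulness → reverse-score.
reverse-coded value = 3 − response.
  item 1: 0
  item 2: 3 − 3 = 0
  item 3: 0
  item 4: 3
  item 5: 1
  item 6: 3 − 0 = 3
  item 7: 3 − 2 = 1
  item 8: 3 − 3 = 0
  item 9: 2
  item 10: 3 − 2 = 1
  item 11: 0
Total = 0 + 0 + 0 + 3 + 1 + 3 + 1 + 0 + 2 + 1 + 0 = 11

11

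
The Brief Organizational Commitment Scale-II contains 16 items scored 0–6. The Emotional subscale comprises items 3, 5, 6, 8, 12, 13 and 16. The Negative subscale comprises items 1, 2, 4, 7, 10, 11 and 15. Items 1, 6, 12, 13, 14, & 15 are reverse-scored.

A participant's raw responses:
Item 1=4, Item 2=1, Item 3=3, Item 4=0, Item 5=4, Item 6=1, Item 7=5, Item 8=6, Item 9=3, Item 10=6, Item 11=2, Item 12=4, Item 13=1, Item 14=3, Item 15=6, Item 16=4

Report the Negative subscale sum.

16

Negative items: 1, 2, 4, 7, 10, 11, 15.
Of these, items 1 and 15 are reverse-scored; on a 0–6 scale, reversed = 6 − raw.
  item 1: 6 − 4 = 2
  item 2: 1
  item 4: 0
  item 7: 5
  item 10: 6
  item 11: 2
  item 15: 6 − 6 = 0
Sum = 2 + 1 + 0 + 5 + 6 + 2 + 0 = 16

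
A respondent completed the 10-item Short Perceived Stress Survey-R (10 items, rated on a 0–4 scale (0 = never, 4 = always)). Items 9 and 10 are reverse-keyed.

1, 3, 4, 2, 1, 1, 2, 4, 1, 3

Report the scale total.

Apply reverse scoring (on a 0–4 scale, reversed = 4 − raw):
  item 9: 4 − 1 = 3
  item 10: 4 − 3 = 1
Scored items: 1, 3, 4, 2, 1, 1, 2, 4, 3, 1
Total = 1 + 3 + 4 + 2 + 1 + 1 + 2 + 4 + 3 + 1 = 22

22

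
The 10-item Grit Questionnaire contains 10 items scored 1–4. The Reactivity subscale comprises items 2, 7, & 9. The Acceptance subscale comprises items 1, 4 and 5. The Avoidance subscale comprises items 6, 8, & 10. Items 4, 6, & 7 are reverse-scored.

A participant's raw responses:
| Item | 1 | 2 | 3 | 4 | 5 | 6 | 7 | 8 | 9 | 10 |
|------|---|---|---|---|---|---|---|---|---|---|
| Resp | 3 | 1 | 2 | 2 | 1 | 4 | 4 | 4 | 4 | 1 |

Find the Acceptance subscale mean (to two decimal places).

2.33

Acceptance items: 1, 4, 5.
Of these, item 4 is reverse-scored; reverse-coded value = 5 − response.
  item 1: 3
  item 4: 5 − 2 = 3
  item 5: 1
Sum = 3 + 3 + 1 = 7
Mean = 7 / 3 = 2.33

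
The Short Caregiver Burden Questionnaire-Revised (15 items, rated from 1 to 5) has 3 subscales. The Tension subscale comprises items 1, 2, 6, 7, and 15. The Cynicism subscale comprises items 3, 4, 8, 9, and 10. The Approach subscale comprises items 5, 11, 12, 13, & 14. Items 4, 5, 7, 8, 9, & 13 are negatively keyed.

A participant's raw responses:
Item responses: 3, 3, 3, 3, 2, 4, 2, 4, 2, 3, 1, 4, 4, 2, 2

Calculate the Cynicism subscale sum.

Cynicism items: 3, 4, 8, 9, 10.
Of these, items 4, 8, & 9 are negatively keyed; reverse-coded value = 6 − response.
  item 3: 3
  item 4: 6 − 3 = 3
  item 8: 6 − 4 = 2
  item 9: 6 − 2 = 4
  item 10: 3
Sum = 3 + 3 + 2 + 4 + 3 = 15

15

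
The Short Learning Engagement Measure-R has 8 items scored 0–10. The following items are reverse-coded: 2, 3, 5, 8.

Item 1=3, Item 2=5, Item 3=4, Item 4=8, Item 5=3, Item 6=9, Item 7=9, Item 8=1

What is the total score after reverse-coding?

Apply reverse scoring (reverse-coded value = 10 − response):
  item 2: 10 − 5 = 5
  item 3: 10 − 4 = 6
  item 5: 10 − 3 = 7
  item 8: 10 − 1 = 9
After reverse-coding: 3, 5, 6, 8, 7, 9, 9, 9
Total = 3 + 5 + 6 + 8 + 7 + 9 + 9 + 9 = 56

56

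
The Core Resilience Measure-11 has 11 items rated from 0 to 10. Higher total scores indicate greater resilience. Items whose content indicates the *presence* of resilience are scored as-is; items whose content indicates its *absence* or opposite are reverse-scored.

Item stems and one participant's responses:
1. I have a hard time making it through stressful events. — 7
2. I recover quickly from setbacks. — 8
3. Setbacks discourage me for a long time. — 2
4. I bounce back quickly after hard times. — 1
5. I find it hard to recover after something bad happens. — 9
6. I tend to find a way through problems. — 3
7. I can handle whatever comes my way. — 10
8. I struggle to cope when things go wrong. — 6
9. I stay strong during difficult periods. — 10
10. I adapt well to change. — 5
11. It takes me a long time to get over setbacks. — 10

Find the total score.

53

Items 1, 3, 5, 8, 11 describe the absence/opposite of resilience → reverse-score.
on a 0–10 scale, reversed = 10 − raw.
  item 1: 10 − 7 = 3
  item 2: 8
  item 3: 10 − 2 = 8
  item 4: 1
  item 5: 10 − 9 = 1
  item 6: 3
  item 7: 10
  item 8: 10 − 6 = 4
  item 9: 10
  item 10: 5
  item 11: 10 − 10 = 0
Total = 3 + 8 + 8 + 1 + 1 + 3 + 10 + 4 + 10 + 5 + 0 = 53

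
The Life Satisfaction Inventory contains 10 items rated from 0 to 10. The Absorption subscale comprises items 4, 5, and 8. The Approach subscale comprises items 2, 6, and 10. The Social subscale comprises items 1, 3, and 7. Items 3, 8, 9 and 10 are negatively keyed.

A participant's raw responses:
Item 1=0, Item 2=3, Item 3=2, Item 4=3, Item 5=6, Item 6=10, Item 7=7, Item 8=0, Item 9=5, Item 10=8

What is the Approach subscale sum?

Approach items: 2, 6, 10.
Of these, item 10 is negatively keyed; on a 0–10 scale, reversed = 10 − raw.
  item 2: 3
  item 6: 10
  item 10: 10 − 8 = 2
Sum = 3 + 10 + 2 = 15

15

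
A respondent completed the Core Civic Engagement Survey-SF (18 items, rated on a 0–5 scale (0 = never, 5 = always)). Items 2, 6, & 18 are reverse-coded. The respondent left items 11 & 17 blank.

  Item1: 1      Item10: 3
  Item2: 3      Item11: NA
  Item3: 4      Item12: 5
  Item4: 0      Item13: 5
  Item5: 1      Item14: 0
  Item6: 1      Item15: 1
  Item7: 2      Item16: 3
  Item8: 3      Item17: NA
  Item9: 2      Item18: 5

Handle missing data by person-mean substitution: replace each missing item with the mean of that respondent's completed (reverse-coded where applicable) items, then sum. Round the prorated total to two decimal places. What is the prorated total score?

40.50

Reverse-coded (on a 0–5 scale, reversed = 5 − raw):
  item 2: 5 − 3 = 2
  item 6: 5 − 1 = 4
  item 18: 5 − 5 = 0
Completed scored items (16 of 18): 1, 2, 4, 0, 1, 4, 2, 3, 2, 3, 5, 5, 0, 1, 3, 0; sum = 36.
Person mean = 36 / 16 ≈ 2.2500
Prorated total = (36 / 16) × 18 = 40.50 (to 2 dp)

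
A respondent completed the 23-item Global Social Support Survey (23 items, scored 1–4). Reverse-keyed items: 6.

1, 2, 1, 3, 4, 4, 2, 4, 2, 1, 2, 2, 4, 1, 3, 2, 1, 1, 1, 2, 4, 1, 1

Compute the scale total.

Reversing item 6 with 5 − raw:
Total = 1 + 2 + 1 + 3 + 4 + (5−4) + 2 + 4 + 2 + 1 + 2 + 2 + 4 + 1 + 3 + 2 + 1 + 1 + 1 + 2 + 4 + 1 + 1
      = 1 + 2 + 1 + 3 + 4 + 1 + 2 + 4 + 2 + 1 + 2 + 2 + 4 + 1 + 3 + 2 + 1 + 1 + 1 + 2 + 4 + 1 + 1 = 46

46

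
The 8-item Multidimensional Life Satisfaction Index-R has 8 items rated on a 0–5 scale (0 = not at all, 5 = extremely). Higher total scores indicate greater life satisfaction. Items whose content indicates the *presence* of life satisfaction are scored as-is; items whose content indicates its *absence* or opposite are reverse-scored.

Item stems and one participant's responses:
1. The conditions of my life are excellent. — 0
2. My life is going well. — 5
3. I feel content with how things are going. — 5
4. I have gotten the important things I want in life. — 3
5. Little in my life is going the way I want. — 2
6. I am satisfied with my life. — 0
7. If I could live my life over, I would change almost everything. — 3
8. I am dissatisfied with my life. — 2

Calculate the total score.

Items 5, 7, 8 describe the absence/opposite of life satisfaction → reverse-score.
on a 0–5 scale, reversed = 5 − raw.
  item 1: 0
  item 2: 5
  item 3: 5
  item 4: 3
  item 5: 5 − 2 = 3
  item 6: 0
  item 7: 5 − 3 = 2
  item 8: 5 − 2 = 3
Total = 0 + 5 + 5 + 3 + 3 + 0 + 2 + 3 = 21

21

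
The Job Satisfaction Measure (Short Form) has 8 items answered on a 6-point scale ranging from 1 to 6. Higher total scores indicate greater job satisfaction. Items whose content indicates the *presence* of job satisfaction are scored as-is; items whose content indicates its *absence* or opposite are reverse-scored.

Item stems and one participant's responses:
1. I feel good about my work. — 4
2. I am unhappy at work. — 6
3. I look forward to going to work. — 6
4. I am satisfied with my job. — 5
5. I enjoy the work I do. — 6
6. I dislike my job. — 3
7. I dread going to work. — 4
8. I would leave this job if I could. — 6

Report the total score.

Items 2, 6, 7, 8 describe the absence/opposite of job satisfaction → reverse-score.
reverse-coded value = 7 − response.
  item 1: 4
  item 2: 7 − 6 = 1
  item 3: 6
  item 4: 5
  item 5: 6
  item 6: 7 − 3 = 4
  item 7: 7 − 4 = 3
  item 8: 7 − 6 = 1
Total = 4 + 1 + 6 + 5 + 6 + 4 + 3 + 1 = 30

30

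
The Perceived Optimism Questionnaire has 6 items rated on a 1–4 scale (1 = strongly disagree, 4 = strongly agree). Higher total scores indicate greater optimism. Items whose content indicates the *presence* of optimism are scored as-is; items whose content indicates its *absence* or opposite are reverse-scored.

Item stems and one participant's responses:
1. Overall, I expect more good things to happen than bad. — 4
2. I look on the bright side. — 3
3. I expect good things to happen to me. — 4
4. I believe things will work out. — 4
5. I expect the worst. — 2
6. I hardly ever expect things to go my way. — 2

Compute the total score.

Items 5, 6 describe the absence/opposite of optimism → reverse-score.
on a 1–4 scale, reversed = 5 − raw.
  item 1: 4
  item 2: 3
  item 3: 4
  item 4: 4
  item 5: 5 − 2 = 3
  item 6: 5 − 2 = 3
Total = 4 + 3 + 4 + 4 + 3 + 3 = 21

21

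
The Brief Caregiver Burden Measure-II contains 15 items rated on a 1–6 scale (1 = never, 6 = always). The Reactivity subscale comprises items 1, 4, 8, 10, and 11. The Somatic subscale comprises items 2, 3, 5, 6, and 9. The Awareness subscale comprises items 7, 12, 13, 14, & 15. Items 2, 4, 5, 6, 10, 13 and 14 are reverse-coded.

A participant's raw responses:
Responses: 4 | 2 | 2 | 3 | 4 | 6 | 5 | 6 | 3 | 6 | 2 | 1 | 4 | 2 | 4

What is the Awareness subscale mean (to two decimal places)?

3.60

Awareness items: 7, 12, 13, 14, 15.
Of these, items 13 and 14 are reverse-coded; reverse-coded value = 7 − response.
  item 7: 5
  item 12: 1
  item 13: 7 − 4 = 3
  item 14: 7 − 2 = 5
  item 15: 4
Sum = 5 + 1 + 3 + 5 + 4 = 18
Mean = 18 / 5 = 3.60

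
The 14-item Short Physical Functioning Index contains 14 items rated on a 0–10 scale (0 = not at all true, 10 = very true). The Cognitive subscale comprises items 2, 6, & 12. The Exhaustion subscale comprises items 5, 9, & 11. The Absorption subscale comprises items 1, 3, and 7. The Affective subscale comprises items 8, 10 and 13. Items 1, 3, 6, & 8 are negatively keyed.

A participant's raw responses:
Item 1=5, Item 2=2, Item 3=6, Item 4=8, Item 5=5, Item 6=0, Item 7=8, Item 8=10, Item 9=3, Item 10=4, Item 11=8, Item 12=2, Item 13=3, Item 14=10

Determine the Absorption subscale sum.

Absorption items: 1, 3, 7.
Of these, items 1 and 3 are negatively keyed; reverse-coded value = 10 − response.
  item 1: 10 − 5 = 5
  item 3: 10 − 6 = 4
  item 7: 8
Sum = 5 + 4 + 8 = 17

17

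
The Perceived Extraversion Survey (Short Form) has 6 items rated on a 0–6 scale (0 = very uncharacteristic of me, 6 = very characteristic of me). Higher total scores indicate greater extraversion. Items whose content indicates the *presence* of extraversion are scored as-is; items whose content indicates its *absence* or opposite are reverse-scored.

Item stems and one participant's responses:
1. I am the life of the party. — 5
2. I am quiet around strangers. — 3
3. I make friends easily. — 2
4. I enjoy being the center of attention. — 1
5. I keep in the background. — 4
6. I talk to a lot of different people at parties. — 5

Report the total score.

Items 2, 5 describe the absence/opposite of extraversion → reverse-score.
reverse-coded value = 6 − response.
  item 1: 5
  item 2: 6 − 3 = 3
  item 3: 2
  item 4: 1
  item 5: 6 − 4 = 2
  item 6: 5
Total = 5 + 3 + 2 + 1 + 2 + 5 = 18

18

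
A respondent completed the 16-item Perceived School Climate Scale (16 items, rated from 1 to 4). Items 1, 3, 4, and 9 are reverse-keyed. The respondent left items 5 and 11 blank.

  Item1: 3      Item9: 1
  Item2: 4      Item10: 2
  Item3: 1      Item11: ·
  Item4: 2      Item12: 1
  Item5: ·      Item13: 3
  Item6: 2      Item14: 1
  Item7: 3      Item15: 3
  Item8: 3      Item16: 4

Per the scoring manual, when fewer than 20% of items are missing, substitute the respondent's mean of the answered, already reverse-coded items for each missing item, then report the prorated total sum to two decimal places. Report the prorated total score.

44.57

Reverse-coded (reversed = (1+4) − raw = 5 − raw):
  item 1: 5 − 3 = 2
  item 3: 5 − 1 = 4
  item 4: 5 − 2 = 3
  item 9: 5 − 1 = 4
Completed scored items (14 of 16): 2, 4, 4, 3, 2, 3, 3, 4, 2, 1, 3, 1, 3, 4; sum = 39.
Person mean = 39 / 14 ≈ 2.7857
Prorated total = (39 / 14) × 16 = 44.57 (to 2 dp)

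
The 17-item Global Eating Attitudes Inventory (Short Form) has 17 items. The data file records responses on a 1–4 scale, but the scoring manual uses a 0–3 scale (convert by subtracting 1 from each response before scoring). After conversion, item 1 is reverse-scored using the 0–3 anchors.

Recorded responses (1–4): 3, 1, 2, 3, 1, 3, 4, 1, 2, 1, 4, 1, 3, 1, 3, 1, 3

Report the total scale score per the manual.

19

Convert to 0–3: 2, 0, 1, 2, 0, 2, 3, 0, 1, 0, 3, 0, 2, 0, 2, 0, 2
Reverse-coded (reverse-coded value = 3 − response):
  item 1: 3 − 2 = 1
Scored: 1, 0, 1, 2, 0, 2, 3, 0, 1, 0, 3, 0, 2, 0, 2, 0, 2
Total = 19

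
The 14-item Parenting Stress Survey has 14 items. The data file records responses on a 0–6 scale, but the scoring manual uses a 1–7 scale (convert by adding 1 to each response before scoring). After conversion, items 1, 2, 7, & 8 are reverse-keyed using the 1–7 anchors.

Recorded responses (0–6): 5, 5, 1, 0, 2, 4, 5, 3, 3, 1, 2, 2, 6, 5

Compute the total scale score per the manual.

46

Convert to 1–7: 6, 6, 2, 1, 3, 5, 6, 4, 4, 2, 3, 3, 7, 6
Reverse-coded (reverse-coded value = 8 − response):
  item 1: 8 − 6 = 2
  item 2: 8 − 6 = 2
  item 7: 8 − 6 = 2
  item 8: 8 − 4 = 4
Scored: 2, 2, 2, 1, 3, 5, 2, 4, 4, 2, 3, 3, 7, 6
Total = 46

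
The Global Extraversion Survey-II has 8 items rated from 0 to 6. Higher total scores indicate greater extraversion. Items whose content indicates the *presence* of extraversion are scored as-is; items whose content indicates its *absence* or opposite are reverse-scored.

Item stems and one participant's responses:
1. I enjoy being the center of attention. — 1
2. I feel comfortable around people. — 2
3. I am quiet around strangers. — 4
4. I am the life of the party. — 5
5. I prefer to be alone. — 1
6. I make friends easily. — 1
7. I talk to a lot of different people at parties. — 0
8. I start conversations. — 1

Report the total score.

Items 3, 5 describe the absence/opposite of extraversion → reverse-score.
reverse-coded value = 6 − response.
  item 1: 1
  item 2: 2
  item 3: 6 − 4 = 2
  item 4: 5
  item 5: 6 − 1 = 5
  item 6: 1
  item 7: 0
  item 8: 1
Total = 1 + 2 + 2 + 5 + 5 + 1 + 0 + 1 = 17

17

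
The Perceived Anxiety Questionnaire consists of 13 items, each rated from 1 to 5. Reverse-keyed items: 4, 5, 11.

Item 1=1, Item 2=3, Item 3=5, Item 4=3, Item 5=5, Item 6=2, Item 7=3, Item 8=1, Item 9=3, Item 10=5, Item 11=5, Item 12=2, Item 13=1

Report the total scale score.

31

Raw sum = 39. Reverse-keyed items: 4, 5, 11; their raw sum = 13.
Each reversal replaces raw with 6 − raw, changing the total by 6 − 2·raw per item.
Total = 39 + 3·6 − 2·13 = 39 + 18 − 26 = 31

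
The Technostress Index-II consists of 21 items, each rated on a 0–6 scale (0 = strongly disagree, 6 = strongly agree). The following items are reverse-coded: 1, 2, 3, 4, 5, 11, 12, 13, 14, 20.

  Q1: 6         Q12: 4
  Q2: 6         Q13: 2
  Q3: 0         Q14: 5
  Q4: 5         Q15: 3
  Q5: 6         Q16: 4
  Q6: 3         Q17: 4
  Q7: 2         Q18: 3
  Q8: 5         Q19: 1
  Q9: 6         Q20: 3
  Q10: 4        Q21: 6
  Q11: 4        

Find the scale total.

Reverse-coded items use 6 − raw:
  item 1: 6 − 6 = 0
  item 2: 6 − 6 = 0
  item 3: 6 − 0 = 6
  item 4: 6 − 5 = 1
  item 5: 6 − 6 = 0
  item 11: 6 − 4 = 2
  item 12: 6 − 4 = 2
  item 13: 6 − 2 = 4
  item 14: 6 − 5 = 1
  item 20: 6 − 3 = 3
Scored responses: 0, 0, 6, 1, 0, 3, 2, 5, 6, 4, 2, 2, 4, 1, 3, 4, 4, 3, 1, 3, 6
Total = 0 + 0 + 6 + 1 + 0 + 3 + 2 + 5 + 6 + 4 + 2 + 2 + 4 + 1 + 3 + 4 + 4 + 3 + 1 + 3 + 6 = 60

60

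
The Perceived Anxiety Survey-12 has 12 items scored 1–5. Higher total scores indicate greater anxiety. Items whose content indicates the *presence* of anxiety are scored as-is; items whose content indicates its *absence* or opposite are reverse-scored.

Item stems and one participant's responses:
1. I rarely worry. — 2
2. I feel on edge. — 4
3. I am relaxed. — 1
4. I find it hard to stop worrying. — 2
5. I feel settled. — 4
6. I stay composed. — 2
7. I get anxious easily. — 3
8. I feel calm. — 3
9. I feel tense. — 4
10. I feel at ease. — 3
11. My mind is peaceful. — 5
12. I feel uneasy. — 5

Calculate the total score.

40

Items 1, 3, 5, 6, 8, 10, 11 describe the absence/opposite of anxiety → reverse-score.
reverse-coded value = 6 − response.
  item 1: 6 − 2 = 4
  item 2: 4
  item 3: 6 − 1 = 5
  item 4: 2
  item 5: 6 − 4 = 2
  item 6: 6 − 2 = 4
  item 7: 3
  item 8: 6 − 3 = 3
  item 9: 4
  item 10: 6 − 3 = 3
  item 11: 6 − 5 = 1
  item 12: 5
Total = 4 + 4 + 5 + 2 + 2 + 4 + 3 + 3 + 4 + 3 + 1 + 5 = 40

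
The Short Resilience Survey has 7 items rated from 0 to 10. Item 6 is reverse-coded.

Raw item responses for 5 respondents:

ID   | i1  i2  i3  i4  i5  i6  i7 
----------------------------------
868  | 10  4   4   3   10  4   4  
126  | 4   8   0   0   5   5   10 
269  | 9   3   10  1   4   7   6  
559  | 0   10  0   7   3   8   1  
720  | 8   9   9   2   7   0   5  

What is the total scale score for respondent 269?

36

Respondent 269 raw: 9, 3, 10, 1, 4, 7, 6.
Reverse-coded (reversed = (0+10) − raw = 10 − raw):
  item 1: 9
  item 2: 3
  item 3: 10
  item 4: 1
  item 5: 4
  item 6: 10 − 7 = 3
  item 7: 6
Sum = 9 + 3 + 10 + 1 + 4 + 3 + 6 = 36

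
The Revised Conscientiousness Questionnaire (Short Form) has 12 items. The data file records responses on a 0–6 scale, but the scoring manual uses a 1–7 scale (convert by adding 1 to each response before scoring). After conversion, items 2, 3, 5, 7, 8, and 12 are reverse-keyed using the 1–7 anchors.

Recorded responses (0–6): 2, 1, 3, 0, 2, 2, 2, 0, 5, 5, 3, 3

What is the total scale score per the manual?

Convert to 1–7: 3, 2, 4, 1, 3, 3, 3, 1, 6, 6, 4, 4
Reverse-coded (reversed = (1+7) − raw = 8 − raw):
  item 2: 8 − 2 = 6
  item 3: 8 − 4 = 4
  item 5: 8 − 3 = 5
  item 7: 8 − 3 = 5
  item 8: 8 − 1 = 7
  item 12: 8 − 4 = 4
Scored: 3, 6, 4, 1, 5, 3, 5, 7, 6, 6, 4, 4
Total = 54

54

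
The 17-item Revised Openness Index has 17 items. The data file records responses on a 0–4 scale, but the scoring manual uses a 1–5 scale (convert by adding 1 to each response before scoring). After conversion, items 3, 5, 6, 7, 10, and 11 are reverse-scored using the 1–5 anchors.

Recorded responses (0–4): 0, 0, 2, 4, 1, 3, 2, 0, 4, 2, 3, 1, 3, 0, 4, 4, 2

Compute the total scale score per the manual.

50

Convert to 1–5: 1, 1, 3, 5, 2, 4, 3, 1, 5, 3, 4, 2, 4, 1, 5, 5, 3
Reverse-coded (reversed = (1+5) − raw = 6 − raw):
  item 3: 6 − 3 = 3
  item 5: 6 − 2 = 4
  item 6: 6 − 4 = 2
  item 7: 6 − 3 = 3
  item 10: 6 − 3 = 3
  item 11: 6 − 4 = 2
Scored: 1, 1, 3, 5, 4, 2, 3, 1, 5, 3, 2, 2, 4, 1, 5, 5, 3
Total = 50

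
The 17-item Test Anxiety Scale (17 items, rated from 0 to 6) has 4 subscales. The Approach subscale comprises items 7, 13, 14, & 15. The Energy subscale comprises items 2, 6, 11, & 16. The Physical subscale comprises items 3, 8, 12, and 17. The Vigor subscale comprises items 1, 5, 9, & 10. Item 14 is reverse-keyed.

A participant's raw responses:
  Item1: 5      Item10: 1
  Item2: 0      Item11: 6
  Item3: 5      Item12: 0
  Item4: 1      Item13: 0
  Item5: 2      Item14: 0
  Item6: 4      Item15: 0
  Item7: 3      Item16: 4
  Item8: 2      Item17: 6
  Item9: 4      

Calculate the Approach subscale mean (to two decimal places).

Approach items: 7, 13, 14, 15.
Of these, item 14 is reverse-keyed; reversed = (0+6) − raw = 6 − raw.
  item 7: 3
  item 13: 0
  item 14: 6 − 0 = 6
  item 15: 0
Sum = 3 + 0 + 6 + 0 = 9
Mean = 9 / 4 = 2.25

2.25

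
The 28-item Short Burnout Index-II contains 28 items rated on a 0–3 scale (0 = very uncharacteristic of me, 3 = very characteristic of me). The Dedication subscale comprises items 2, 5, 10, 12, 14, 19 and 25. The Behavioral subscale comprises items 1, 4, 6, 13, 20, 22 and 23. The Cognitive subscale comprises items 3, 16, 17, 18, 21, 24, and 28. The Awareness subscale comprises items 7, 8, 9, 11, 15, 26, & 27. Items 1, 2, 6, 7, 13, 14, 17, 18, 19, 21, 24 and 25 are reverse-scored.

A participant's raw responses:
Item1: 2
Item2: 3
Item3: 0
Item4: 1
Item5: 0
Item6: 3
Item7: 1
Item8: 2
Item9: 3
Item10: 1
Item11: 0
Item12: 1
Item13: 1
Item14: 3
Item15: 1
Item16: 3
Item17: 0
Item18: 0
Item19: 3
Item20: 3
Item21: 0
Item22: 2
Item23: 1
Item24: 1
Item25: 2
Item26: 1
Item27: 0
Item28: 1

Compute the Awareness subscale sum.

Awareness items: 7, 8, 9, 11, 15, 26, 27.
Of these, item 7 is reverse-scored; reversed = (0+3) − raw = 3 − raw.
  item 7: 3 − 1 = 2
  item 8: 2
  item 9: 3
  item 11: 0
  item 15: 1
  item 26: 1
  item 27: 0
Sum = 2 + 2 + 3 + 0 + 1 + 1 + 0 = 9

9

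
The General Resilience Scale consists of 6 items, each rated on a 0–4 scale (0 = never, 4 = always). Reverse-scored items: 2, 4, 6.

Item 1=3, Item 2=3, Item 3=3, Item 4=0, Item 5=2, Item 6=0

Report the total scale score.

Raw sum = 11. Reverse-scored items: 2, 4, 6; their raw sum = 3.
Each reversal replaces raw with 4 − raw, changing the total by 4 − 2·raw per item.
Total = 11 + 3·4 − 2·3 = 11 + 12 − 6 = 17

17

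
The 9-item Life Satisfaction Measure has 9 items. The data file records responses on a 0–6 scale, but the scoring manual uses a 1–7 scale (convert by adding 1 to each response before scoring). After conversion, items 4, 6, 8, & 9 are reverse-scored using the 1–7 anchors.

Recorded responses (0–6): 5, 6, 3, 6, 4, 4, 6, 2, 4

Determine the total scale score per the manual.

41

Convert to 1–7: 6, 7, 4, 7, 5, 5, 7, 3, 5
Reverse-coded (reverse-coded value = 8 − response):
  item 4: 8 − 7 = 1
  item 6: 8 − 5 = 3
  item 8: 8 − 3 = 5
  item 9: 8 − 5 = 3
Scored: 6, 7, 4, 1, 5, 3, 7, 5, 3
Total = 41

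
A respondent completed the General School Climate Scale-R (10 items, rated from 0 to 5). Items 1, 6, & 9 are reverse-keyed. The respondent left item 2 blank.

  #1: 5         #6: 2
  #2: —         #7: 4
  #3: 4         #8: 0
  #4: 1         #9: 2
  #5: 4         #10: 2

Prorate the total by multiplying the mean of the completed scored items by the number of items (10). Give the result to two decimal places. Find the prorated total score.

Reverse-coded (reverse-coded value = 5 − response):
  item 1: 5 − 5 = 0
  item 6: 5 − 2 = 3
  item 9: 5 − 2 = 3
Completed scored items (9 of 10): 0, 4, 1, 4, 3, 4, 0, 3, 2; sum = 21.
Person mean = 21 / 9 ≈ 2.3333
Prorated total = (21 / 9) × 10 = 23.33 (to 2 dp)

23.33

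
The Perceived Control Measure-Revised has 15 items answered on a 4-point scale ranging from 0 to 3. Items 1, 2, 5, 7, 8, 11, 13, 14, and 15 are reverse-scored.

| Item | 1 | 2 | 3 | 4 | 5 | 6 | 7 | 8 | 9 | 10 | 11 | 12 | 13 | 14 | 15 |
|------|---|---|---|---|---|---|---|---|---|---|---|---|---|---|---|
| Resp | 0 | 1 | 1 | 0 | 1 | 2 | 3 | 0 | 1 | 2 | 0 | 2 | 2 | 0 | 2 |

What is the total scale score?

Reverse-scored items use 3 − raw:
  item 1: 3 − 0 = 3
  item 2: 3 − 1 = 2
  item 5: 3 − 1 = 2
  item 7: 3 − 3 = 0
  item 8: 3 − 0 = 3
  item 11: 3 − 0 = 3
  item 13: 3 − 2 = 1
  item 14: 3 − 0 = 3
  item 15: 3 − 2 = 1
Scored responses: 3, 2, 1, 0, 2, 2, 0, 3, 1, 2, 3, 2, 1, 3, 1
Total = 3 + 2 + 1 + 0 + 2 + 2 + 0 + 3 + 1 + 2 + 3 + 2 + 1 + 3 + 1 = 26

26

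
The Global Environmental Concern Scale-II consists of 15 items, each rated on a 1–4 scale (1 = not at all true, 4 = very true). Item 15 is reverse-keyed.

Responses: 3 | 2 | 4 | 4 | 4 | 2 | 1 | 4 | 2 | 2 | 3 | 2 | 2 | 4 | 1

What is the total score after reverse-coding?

Reversing item 15 with 5 − raw:
Total = 3 + 2 + 4 + 4 + 4 + 2 + 1 + 4 + 2 + 2 + 3 + 2 + 2 + 4 + (5−1)
      = 3 + 2 + 4 + 4 + 4 + 2 + 1 + 4 + 2 + 2 + 3 + 2 + 2 + 4 + 4 = 43

43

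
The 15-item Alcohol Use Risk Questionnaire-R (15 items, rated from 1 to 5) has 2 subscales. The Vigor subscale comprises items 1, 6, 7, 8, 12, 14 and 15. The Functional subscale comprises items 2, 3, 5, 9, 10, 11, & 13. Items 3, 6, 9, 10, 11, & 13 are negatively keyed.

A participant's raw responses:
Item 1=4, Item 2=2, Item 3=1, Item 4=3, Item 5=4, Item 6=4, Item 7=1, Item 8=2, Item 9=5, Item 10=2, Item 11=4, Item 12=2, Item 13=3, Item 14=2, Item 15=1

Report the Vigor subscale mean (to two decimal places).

Vigor items: 1, 6, 7, 8, 12, 14, 15.
Of these, item 6 is negatively keyed; reverse-coded value = 6 − response.
  item 1: 4
  item 6: 6 − 4 = 2
  item 7: 1
  item 8: 2
  item 12: 2
  item 14: 2
  item 15: 1
Sum = 4 + 2 + 1 + 2 + 2 + 2 + 1 = 14
Mean = 14 / 7 = 2.00

2.00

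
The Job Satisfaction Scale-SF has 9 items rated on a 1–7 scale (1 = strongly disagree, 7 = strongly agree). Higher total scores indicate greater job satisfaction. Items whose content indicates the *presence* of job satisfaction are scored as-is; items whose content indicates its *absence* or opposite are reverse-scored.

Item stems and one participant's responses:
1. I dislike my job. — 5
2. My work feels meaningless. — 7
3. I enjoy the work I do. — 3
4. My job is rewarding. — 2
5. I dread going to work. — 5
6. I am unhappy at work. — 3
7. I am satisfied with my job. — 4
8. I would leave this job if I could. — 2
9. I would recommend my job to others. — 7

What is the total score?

Items 1, 2, 5, 6, 8 describe the absence/opposite of job satisfaction → reverse-score.
reverse-coded value = 8 − response.
  item 1: 8 − 5 = 3
  item 2: 8 − 7 = 1
  item 3: 3
  item 4: 2
  item 5: 8 − 5 = 3
  item 6: 8 − 3 = 5
  item 7: 4
  item 8: 8 − 2 = 6
  item 9: 7
Total = 3 + 1 + 3 + 2 + 3 + 5 + 4 + 6 + 7 = 34

34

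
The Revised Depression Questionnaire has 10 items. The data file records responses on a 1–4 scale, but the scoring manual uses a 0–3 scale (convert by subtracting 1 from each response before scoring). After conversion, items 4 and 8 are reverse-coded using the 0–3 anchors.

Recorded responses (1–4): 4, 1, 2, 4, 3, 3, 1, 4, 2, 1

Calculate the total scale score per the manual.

Convert to 0–3: 3, 0, 1, 3, 2, 2, 0, 3, 1, 0
Reverse-coded (reverse-coded value = 3 − response):
  item 4: 3 − 3 = 0
  item 8: 3 − 3 = 0
Scored: 3, 0, 1, 0, 2, 2, 0, 0, 1, 0
Total = 9

9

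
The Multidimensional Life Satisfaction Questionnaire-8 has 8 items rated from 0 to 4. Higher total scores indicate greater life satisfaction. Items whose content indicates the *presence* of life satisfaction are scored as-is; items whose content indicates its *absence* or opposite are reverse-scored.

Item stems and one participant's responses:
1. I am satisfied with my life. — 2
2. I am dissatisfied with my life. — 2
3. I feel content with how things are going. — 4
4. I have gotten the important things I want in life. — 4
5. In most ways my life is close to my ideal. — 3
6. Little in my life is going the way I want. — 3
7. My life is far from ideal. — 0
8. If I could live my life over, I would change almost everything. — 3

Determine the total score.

21

Items 2, 6, 7, 8 describe the absence/opposite of life satisfaction → reverse-score.
on a 0–4 scale, reversed = 4 − raw.
  item 1: 2
  item 2: 4 − 2 = 2
  item 3: 4
  item 4: 4
  item 5: 3
  item 6: 4 − 3 = 1
  item 7: 4 − 0 = 4
  item 8: 4 − 3 = 1
Total = 2 + 2 + 4 + 4 + 3 + 1 + 4 + 1 = 21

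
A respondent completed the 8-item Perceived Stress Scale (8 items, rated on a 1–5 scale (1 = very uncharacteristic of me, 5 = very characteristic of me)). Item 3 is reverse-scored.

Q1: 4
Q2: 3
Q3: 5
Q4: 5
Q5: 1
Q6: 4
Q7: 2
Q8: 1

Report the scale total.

Reversing item 3 with 6 − raw:
Total = 4 + 3 + (6−5) + 5 + 1 + 4 + 2 + 1
      = 4 + 3 + 1 + 5 + 1 + 4 + 2 + 1 = 21

21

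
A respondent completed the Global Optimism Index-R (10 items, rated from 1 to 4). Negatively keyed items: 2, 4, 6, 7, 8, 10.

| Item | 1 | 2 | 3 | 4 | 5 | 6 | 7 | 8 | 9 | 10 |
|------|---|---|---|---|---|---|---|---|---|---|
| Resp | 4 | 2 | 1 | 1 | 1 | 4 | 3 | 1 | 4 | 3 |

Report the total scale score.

Negatively keyed items use 5 − raw:
  item 2: 5 − 2 = 3
  item 4: 5 − 1 = 4
  item 6: 5 − 4 = 1
  item 7: 5 − 3 = 2
  item 8: 5 − 1 = 4
  item 10: 5 − 3 = 2
Scored responses: 4, 3, 1, 4, 1, 1, 2, 4, 4, 2
Total = 4 + 3 + 1 + 4 + 1 + 1 + 2 + 4 + 4 + 2 = 26

26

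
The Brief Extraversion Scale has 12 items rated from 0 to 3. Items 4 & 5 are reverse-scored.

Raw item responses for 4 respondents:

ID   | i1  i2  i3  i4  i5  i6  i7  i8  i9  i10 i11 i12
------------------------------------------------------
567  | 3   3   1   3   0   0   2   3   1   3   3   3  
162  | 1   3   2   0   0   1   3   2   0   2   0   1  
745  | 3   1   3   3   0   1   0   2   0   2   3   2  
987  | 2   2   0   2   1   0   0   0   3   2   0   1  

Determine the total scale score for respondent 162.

21

Respondent 162 raw: 1, 3, 2, 0, 0, 1, 3, 2, 0, 2, 0, 1.
Reverse-coded (reverse-coded value = 3 − response):
  item 1: 1
  item 2: 3
  item 3: 2
  item 4: 3 − 0 = 3
  item 5: 3 − 0 = 3
  item 6: 1
  item 7: 3
  item 8: 2
  item 9: 0
  item 10: 2
  item 11: 0
  item 12: 1
Sum = 1 + 3 + 2 + 3 + 3 + 1 + 3 + 2 + 0 + 2 + 0 + 1 = 21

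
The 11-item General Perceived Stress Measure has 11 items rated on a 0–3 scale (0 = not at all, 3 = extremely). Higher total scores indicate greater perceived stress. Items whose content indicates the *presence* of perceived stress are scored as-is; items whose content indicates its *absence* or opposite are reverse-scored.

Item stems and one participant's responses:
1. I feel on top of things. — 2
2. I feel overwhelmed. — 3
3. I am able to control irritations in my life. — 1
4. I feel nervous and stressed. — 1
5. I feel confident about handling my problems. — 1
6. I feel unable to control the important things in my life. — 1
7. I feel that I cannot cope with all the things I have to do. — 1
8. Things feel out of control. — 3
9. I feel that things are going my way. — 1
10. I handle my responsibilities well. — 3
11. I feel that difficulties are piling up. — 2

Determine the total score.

18

Items 1, 3, 5, 9, 10 describe the absence/opposite of perceived stress → reverse-score.
on a 0–3 scale, reversed = 3 − raw.
  item 1: 3 − 2 = 1
  item 2: 3
  item 3: 3 − 1 = 2
  item 4: 1
  item 5: 3 − 1 = 2
  item 6: 1
  item 7: 1
  item 8: 3
  item 9: 3 − 1 = 2
  item 10: 3 − 3 = 0
  item 11: 2
Total = 1 + 3 + 2 + 1 + 2 + 1 + 1 + 3 + 2 + 0 + 2 = 18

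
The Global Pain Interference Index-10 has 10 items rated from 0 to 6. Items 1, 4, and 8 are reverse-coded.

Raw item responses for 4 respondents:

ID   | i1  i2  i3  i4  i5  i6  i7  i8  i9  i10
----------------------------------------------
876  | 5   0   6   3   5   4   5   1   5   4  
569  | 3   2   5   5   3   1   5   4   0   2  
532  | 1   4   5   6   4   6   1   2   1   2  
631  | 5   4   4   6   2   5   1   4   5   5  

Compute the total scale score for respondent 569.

24

Respondent 569 raw: 3, 2, 5, 5, 3, 1, 5, 4, 0, 2.
Reverse-coded (reverse-coded value = 6 − response):
  item 1: 6 − 3 = 3
  item 2: 2
  item 3: 5
  item 4: 6 − 5 = 1
  item 5: 3
  item 6: 1
  item 7: 5
  item 8: 6 − 4 = 2
  item 9: 0
  item 10: 2
Sum = 3 + 2 + 5 + 1 + 3 + 1 + 5 + 2 + 0 + 2 = 24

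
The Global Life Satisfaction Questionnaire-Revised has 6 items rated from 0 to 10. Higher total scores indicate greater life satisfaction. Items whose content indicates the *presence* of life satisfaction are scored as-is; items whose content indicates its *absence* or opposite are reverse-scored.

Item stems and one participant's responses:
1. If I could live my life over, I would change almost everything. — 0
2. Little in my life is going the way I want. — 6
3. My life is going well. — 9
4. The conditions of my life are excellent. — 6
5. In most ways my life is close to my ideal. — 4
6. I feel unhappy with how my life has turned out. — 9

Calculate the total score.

34

Items 1, 2, 6 describe the absence/opposite of life satisfaction → reverse-score.
on a 0–10 scale, reversed = 10 − raw.
  item 1: 10 − 0 = 10
  item 2: 10 − 6 = 4
  item 3: 9
  item 4: 6
  item 5: 4
  item 6: 10 − 9 = 1
Total = 10 + 4 + 9 + 6 + 4 + 1 = 34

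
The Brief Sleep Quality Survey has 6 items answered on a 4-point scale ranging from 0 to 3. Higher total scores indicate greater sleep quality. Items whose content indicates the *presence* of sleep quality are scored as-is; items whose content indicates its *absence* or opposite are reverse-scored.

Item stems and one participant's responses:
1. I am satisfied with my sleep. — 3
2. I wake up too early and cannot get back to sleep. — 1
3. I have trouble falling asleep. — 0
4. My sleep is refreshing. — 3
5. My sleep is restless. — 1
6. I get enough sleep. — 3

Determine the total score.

Items 2, 3, 5 describe the absence/opposite of sleep quality → reverse-score.
reverse-coded value = 3 − response.
  item 1: 3
  item 2: 3 − 1 = 2
  item 3: 3 − 0 = 3
  item 4: 3
  item 5: 3 − 1 = 2
  item 6: 3
Total = 3 + 2 + 3 + 3 + 2 + 3 = 16

16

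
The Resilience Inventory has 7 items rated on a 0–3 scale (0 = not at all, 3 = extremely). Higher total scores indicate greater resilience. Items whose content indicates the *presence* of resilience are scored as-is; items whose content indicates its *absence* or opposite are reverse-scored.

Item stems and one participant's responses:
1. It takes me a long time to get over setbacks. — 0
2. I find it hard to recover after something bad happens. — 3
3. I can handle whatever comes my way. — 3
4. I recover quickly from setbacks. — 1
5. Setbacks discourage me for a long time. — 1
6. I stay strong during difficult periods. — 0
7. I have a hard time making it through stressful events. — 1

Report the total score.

11

Items 1, 2, 5, 7 describe the absence/opposite of resilience → reverse-score.
reversed = (0+3) − raw = 3 − raw.
  item 1: 3 − 0 = 3
  item 2: 3 − 3 = 0
  item 3: 3
  item 4: 1
  item 5: 3 − 1 = 2
  item 6: 0
  item 7: 3 − 1 = 2
Total = 3 + 0 + 3 + 1 + 2 + 0 + 2 = 11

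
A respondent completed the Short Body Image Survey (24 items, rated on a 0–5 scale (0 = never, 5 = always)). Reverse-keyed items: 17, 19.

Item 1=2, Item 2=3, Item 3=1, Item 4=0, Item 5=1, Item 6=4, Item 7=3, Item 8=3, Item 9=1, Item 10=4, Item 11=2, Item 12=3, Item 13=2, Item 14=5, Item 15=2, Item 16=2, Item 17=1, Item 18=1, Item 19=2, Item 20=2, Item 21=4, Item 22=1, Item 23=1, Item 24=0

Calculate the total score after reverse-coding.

54

Apply reverse scoring (on a 0–5 scale, reversed = 5 − raw):
  item 17: 5 − 1 = 4
  item 19: 5 − 2 = 3
Scored items: 2, 3, 1, 0, 1, 4, 3, 3, 1, 4, 2, 3, 2, 5, 2, 2, 4, 1, 3, 2, 4, 1, 1, 0
Total = 2 + 3 + 1 + 0 + 1 + 4 + 3 + 3 + 1 + 4 + 2 + 3 + 2 + 5 + 2 + 2 + 4 + 1 + 3 + 2 + 4 + 1 + 1 + 0 = 54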